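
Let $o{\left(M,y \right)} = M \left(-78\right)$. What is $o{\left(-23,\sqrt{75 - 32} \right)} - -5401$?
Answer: $7195$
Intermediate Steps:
$o{\left(M,y \right)} = - 78 M$
$o{\left(-23,\sqrt{75 - 32} \right)} - -5401 = \left(-78\right) \left(-23\right) - -5401 = 1794 + 5401 = 7195$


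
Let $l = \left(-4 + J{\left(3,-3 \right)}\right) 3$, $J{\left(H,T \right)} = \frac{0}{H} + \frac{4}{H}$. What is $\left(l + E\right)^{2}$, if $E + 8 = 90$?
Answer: $5476$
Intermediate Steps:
$E = 82$ ($E = -8 + 90 = 82$)
$J{\left(H,T \right)} = \frac{4}{H}$ ($J{\left(H,T \right)} = 0 + \frac{4}{H} = \frac{4}{H}$)
$l = -8$ ($l = \left(-4 + \frac{4}{3}\right) 3 = \left(- \frac{8}{3}\right) 3 = -8$)
$\left(l + E\right)^{2} = \left(-8 + 82\right)^{2} = 74^{2} = 5476$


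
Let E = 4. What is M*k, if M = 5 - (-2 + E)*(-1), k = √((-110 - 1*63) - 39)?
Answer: 14*I*√53 ≈ 101.92*I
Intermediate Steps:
k = 2*I*√53 (k = √((-110 - 63) - 39) = √(-173 - 39) = √(-212) = 2*I*√53 ≈ 14.56*I)
M = 7 (M = 5 - (-2 + 4)*(-1) = 5 - 2*(-1) = 5 - 1*(-2) = 5 + 2 = 7)
M*k = 7*(2*I*√53) = 14*I*√53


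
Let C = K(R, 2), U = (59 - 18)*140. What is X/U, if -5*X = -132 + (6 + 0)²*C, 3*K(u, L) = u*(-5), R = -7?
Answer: -72/7175 ≈ -0.010035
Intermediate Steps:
U = 5740 (U = 41*140 = 5740)
K(u, L) = -5*u/3 (K(u, L) = (u*(-5))/3 = (-5*u)/3 = -5*u/3)
C = 35/3 (C = -5/3*(-7) = 35/3 ≈ 11.667)
X = -288/5 (X = -(-132 + (6 + 0)²*(35/3))/5 = -(-132 + 6²*(35/3))/5 = -(-132 + 36*(35/3))/5 = -(-132 + 420)/5 = -⅕*288 = -288/5 ≈ -57.600)
X/U = -288/5/5740 = -288/5*1/5740 = -72/7175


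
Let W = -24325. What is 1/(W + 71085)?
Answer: 1/46760 ≈ 2.1386e-5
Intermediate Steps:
1/(W + 71085) = 1/(-24325 + 71085) = 1/46760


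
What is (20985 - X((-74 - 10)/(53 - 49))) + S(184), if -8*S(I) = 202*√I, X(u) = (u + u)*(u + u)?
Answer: 19221 - 101*√46/2 ≈ 18879.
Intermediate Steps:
X(u) = 4*u² (X(u) = (2*u)*(2*u) = 4*u²)
S(I) = -101*√I/4
(20985 - X((-74 - 10)/(53 - 49))) + S(184) = (20985 - 4*((-74 - 10)/(53 - 49))²) - 101*√46/2 = (20985 - 4*(-84/4)²) - 101*√46/2 = (20985 - 4*(-84*¼)²) - 101*√46/2 = (20985 - 4*(-21)²) - 101*√46/2 = (20985 - 4*441) - 101*√46/2 = (20985 - 1*1764) - 101*√46/2 = (20985 - 1764) - 101*√46/2 = 19221 - 101*√46/2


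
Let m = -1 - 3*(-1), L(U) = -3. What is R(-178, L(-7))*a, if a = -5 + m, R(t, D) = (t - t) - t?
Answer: -534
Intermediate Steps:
R(t, D) = -t (R(t, D) = 0 - t = -t)
m = 2 (m = -1 + 3 = 2)
a = -3 (a = -5 + 2 = -3)
R(-178, L(-7))*a = -1*(-178)*(-3) = 178*(-3) = -534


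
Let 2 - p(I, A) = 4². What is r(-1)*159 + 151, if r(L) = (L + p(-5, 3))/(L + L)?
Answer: 2687/2 ≈ 1343.5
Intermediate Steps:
p(I, A) = -14 (p(I, A) = 2 - 1*4² = 2 - 1*16 = 2 - 16 = -14)
r(L) = (-14 + L)/(2*L) (r(L) = (L - 14)/(L + L) = (-14 + L)/((2*L)) = (-14 + L)*(1/(2*L)) = (-14 + L)/(2*L))
r(-1)*159 + 151 = ((½)*(-14 - 1)/(-1))*159 + 151 = ((½)*(-1)*(-15))*159 + 151 = (15/2)*159 + 151 = 2385/2 + 151 = 2687/2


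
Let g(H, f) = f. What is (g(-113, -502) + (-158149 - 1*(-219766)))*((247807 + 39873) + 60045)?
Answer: 21251213375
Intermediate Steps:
(g(-113, -502) + (-158149 - 1*(-219766)))*((247807 + 39873) + 60045) = (-502 + (-158149 - 1*(-219766)))*((247807 + 39873) + 60045) = (-502 + (-158149 + 219766))*(287680 + 60045) = (-502 + 61617)*347725 = 61115*347725 = 21251213375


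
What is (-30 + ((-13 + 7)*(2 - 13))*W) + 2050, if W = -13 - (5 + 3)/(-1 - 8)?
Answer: 3662/3 ≈ 1220.7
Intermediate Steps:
W = -109/9 (W = -13 - 8/(-9) = -13 - 8*(-1)/9 = -13 - 1*(-8/9) = -13 + 8/9 = -109/9 ≈ -12.111)
(-30 + ((-13 + 7)*(2 - 13))*W) + 2050 = (-30 + ((-13 + 7)*(2 - 13))*(-109/9)) + 2050 = (-30 - 6*(-11)*(-109/9)) + 2050 = (-30 + 66*(-109/9)) + 2050 = (-30 - 2398/3) + 2050 = -2488/3 + 2050 = 3662/3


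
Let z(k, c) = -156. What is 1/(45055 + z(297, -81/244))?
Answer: 1/44899 ≈ 2.2272e-5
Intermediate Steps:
1/(45055 + z(297, -81/244)) = 1/(45055 - 156) = 1/44899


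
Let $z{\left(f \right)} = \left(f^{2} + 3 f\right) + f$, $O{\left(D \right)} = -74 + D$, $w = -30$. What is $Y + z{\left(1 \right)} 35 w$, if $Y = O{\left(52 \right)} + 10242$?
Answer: $4970$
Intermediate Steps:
$z{\left(f \right)} = f^{2} + 4 f$
$Y = 10220$ ($Y = \left(-74 + 52\right) + 10242 = -22 + 10242 = 10220$)
$Y + z{\left(1 \right)} 35 w = 10220 + 1 \left(4 + 1\right) 35 \left(-30\right) = 10220 + 1 \cdot 5 \cdot 35 \left(-30\right) = 10220 + 5 \cdot 35 \left(-30\right) = 10220 + 175 \left(-30\right) = 10220 - 5250 = 4970$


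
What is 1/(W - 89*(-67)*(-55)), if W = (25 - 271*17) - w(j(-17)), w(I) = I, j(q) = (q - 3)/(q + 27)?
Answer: -1/332545 ≈ -3.0071e-6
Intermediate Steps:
j(q) = (-3 + q)/(27 + q)
W = -4580 (W = (25 - 271*17) - (-3 - 17)/(27 - 17) = (25 - 4607) - (-20)/10 = -4582 - (-20)/10 = -4582 - 1*(-2) = -4582 + 2 = -4580)
1/(W - 89*(-67)*(-55)) = 1/(-4580 - 89*(-67)*(-55)) = 1/(-4580 + 5963*(-55)) = 1/(-4580 - 327965) = 1/(-332545) = -1/332545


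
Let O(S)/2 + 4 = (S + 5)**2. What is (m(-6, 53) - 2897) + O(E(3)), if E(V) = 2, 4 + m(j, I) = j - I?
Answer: -2870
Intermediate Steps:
m(j, I) = -4 + j - I (m(j, I) = -4 + (j - I) = -4 + j - I)
O(S) = -8 + 2*(5 + S)**2 (O(S) = -8 + 2*(S + 5)**2 = -8 + 2*(5 + S)**2)
(m(-6, 53) - 2897) + O(E(3)) = ((-4 - 6 - 1*53) - 2897) + (-8 + 2*(5 + 2)**2) = ((-4 - 6 - 53) - 2897) + (-8 + 2*7**2) = (-63 - 2897) + (-8 + 2*49) = -2960 + (-8 + 98) = -2960 + 90 = -2870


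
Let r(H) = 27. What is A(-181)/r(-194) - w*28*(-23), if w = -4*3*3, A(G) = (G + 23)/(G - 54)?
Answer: -147102322/6345 ≈ -23184.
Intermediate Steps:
A(G) = (23 + G)/(-54 + G)
w = -36 (w = -12*3 = -36)
A(-181)/r(-194) - w*28*(-23) = ((23 - 181)/(-54 - 181))/27 - (-36*28)*(-23) = (-158/(-235))*(1/27) - (-1008)*(-23) = -1/235*(-158)*(1/27) - 1*23184 = (158/235)*(1/27) - 23184 = 158/6345 - 23184 = -147102322/6345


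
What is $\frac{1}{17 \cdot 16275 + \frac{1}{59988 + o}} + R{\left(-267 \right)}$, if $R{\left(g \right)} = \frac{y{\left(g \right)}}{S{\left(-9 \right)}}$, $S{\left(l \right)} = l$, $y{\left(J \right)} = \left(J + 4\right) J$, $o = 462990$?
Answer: $- \frac{3386874415731523}{434084814453} \approx -7802.3$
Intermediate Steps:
$y{\left(J \right)} = J \left(4 + J\right)$ ($y{\left(J \right)} = \left(4 + J\right) J = J \left(4 + J\right)$)
$R{\left(g \right)} = - \frac{g \left(4 + g\right)}{9}$ ($R{\left(g \right)} = \frac{g \left(4 + g\right)}{-9} = g \left(4 + g\right) \left(- \frac{1}{9}\right) = - \frac{g \left(4 + g\right)}{9}$)
$\frac{1}{17 \cdot 16275 + \frac{1}{59988 + o}} + R{\left(-267 \right)} = \frac{1}{17 \cdot 16275 + \frac{1}{59988 + 462990}} - - \frac{89 \left(4 - 267\right)}{3} = \frac{1}{276675 + \frac{1}{522978}} - \left(- \frac{89}{3}\right) \left(-263\right) = \frac{1}{276675 + \frac{1}{522978}} - \frac{23407}{3} = \frac{1}{\frac{144694938151}{522978}} - \frac{23407}{3} = \frac{522978}{144694938151} - \frac{23407}{3} = - \frac{3386874415731523}{434084814453}$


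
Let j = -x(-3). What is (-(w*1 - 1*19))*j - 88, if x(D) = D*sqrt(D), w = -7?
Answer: -88 + 78*I*sqrt(3) ≈ -88.0 + 135.1*I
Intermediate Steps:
x(D) = D**(3/2)
j = 3*I*sqrt(3) (j = -(-3)**(3/2) = -(-3)*I*sqrt(3) = 3*I*sqrt(3) ≈ 5.1962*I)
(-(w*1 - 1*19))*j - 88 = (-(-7*1 - 1*19))*(3*I*sqrt(3)) - 88 = (-(-7 - 19))*(3*I*sqrt(3)) - 88 = (-1*(-26))*(3*I*sqrt(3)) - 88 = 26*(3*I*sqrt(3)) - 88 = 78*I*sqrt(3) - 88 = -88 + 78*I*sqrt(3)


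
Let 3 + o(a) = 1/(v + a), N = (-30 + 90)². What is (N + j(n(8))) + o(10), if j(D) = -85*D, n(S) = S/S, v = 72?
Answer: 287985/82 ≈ 3512.0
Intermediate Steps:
N = 3600 (N = 60² = 3600)
o(a) = -3 + 1/(72 + a)
n(S) = 1
(N + j(n(8))) + o(10) = (3600 - 85*1) + (-215 - 3*10)/(72 + 10) = (3600 - 85) + (-215 - 30)/82 = 3515 + (1/82)*(-245) = 3515 - 245/82 = 287985/82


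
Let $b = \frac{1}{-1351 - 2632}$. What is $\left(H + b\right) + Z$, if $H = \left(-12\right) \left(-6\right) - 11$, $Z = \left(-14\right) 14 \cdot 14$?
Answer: $- \frac{10686390}{3983} \approx -2683.0$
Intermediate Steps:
$Z = -2744$ ($Z = \left(-196\right) 14 = -2744$)
$H = 61$ ($H = 72 - 11 = 61$)
$b = - \frac{1}{3983}$ ($b = \frac{1}{-3983} = - \frac{1}{3983} \approx -0.00025107$)
$\left(H + b\right) + Z = \left(61 - \frac{1}{3983}\right) - 2744 = \frac{242962}{3983} - 2744 = - \frac{10686390}{3983}$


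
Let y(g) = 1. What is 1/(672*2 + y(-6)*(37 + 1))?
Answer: 1/1382 ≈ 0.00072359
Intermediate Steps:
1/(672*2 + y(-6)*(37 + 1)) = 1/(672*2 + 1*(37 + 1)) = 1/(1344 + 1*38) = 1/(1344 + 38) = 1/1382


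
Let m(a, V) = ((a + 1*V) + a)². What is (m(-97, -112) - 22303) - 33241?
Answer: 38092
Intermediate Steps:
m(a, V) = (V + 2*a)² (m(a, V) = ((a + V) + a)² = ((V + a) + a)² = (V + 2*a)²)
(m(-97, -112) - 22303) - 33241 = ((-112 + 2*(-97))² - 22303) - 33241 = ((-112 - 194)² - 22303) - 33241 = ((-306)² - 22303) - 33241 = (93636 - 22303) - 33241 = 71333 - 33241 = 38092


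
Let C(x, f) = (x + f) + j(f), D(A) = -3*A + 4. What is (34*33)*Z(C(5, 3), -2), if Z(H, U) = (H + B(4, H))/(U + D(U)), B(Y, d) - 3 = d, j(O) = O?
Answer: 14025/4 ≈ 3506.3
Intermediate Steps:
D(A) = 4 - 3*A
B(Y, d) = 3 + d
C(x, f) = x + 2*f (C(x, f) = (x + f) + f = (f + x) + f = x + 2*f)
Z(H, U) = (3 + 2*H)/(4 - 2*U) (Z(H, U) = (H + (3 + H))/(U + (4 - 3*U)) = (3 + 2*H)/(4 - 2*U))
(34*33)*Z(C(5, 3), -2) = (34*33)*((-3/2 - (5 + 2*3))/(-2 - 2)) = 1122*((-3/2 - (5 + 6))/(-4)) = 1122*(-(-3/2 - 1*11)/4) = 1122*(-(-3/2 - 11)/4) = 1122*(-¼*(-25/2)) = 1122*(25/8) = 14025/4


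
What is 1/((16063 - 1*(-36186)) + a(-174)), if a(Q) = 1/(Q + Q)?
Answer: 348/18182651 ≈ 1.9139e-5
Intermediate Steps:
a(Q) = 1/(2*Q)
1/((16063 - 1*(-36186)) + a(-174)) = 1/((16063 - 1*(-36186)) + (½)/(-174)) = 1/((16063 + 36186) + (½)*(-1/174)) = 1/(52249 - 1/348) = 1/(18182651/348) = 348/18182651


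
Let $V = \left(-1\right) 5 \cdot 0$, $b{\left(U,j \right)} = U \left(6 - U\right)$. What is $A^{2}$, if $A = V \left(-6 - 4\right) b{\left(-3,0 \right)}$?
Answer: $0$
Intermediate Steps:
$V = 0$ ($V = \left(-5\right) 0 = 0$)
$A = 0$ ($A = 0 \left(-6 - 4\right) \left(- 3 \left(6 - -3\right)\right) = 0 \left(-10\right) \left(- 3 \left(6 + 3\right)\right) = 0 \left(\left(-3\right) 9\right) = 0 \left(-27\right) = 0$)
$A^{2} = 0^{2} = 0$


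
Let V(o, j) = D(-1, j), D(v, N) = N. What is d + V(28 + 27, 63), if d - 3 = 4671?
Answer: 4737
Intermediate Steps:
d = 4674 (d = 3 + 4671 = 4674)
V(o, j) = j
d + V(28 + 27, 63) = 4674 + 63 = 4737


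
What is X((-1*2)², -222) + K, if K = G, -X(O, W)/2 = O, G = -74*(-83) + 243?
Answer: 6377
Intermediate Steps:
G = 6385 (G = 6142 + 243 = 6385)
X(O, W) = -2*O
K = 6385
X((-1*2)², -222) + K = -2*(-1*2)² + 6385 = -2*(-2)² + 6385 = -2*4 + 6385 = -8 + 6385 = 6377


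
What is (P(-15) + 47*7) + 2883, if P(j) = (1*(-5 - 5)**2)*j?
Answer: 1712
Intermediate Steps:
P(j) = 100*j (P(j) = (1*(-10)**2)*j = (1*100)*j = 100*j)
(P(-15) + 47*7) + 2883 = (100*(-15) + 47*7) + 2883 = (-1500 + 329) + 2883 = -1171 + 2883 = 1712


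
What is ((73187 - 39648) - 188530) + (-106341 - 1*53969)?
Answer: -315301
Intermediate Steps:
((73187 - 39648) - 188530) + (-106341 - 1*53969) = (33539 - 188530) + (-106341 - 53969) = -154991 - 160310 = -315301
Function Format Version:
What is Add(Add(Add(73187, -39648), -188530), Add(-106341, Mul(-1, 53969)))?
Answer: -315301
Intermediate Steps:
Add(Add(Add(73187, -39648), -188530), Add(-106341, Mul(-1, 53969))) = Add(Add(33539, -188530), Add(-106341, -53969)) = Add(-154991, -160310) = -315301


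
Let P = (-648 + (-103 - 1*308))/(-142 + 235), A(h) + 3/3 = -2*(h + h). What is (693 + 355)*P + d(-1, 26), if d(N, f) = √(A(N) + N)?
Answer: -369944/31 + √2 ≈ -11932.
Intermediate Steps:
A(h) = -1 - 4*h (A(h) = -1 - 2*(h + h) = -1 - 4*h)
d(N, f) = √(-1 - 3*N) (d(N, f) = √((-1 - 4*N) + N) = √(-1 - 3*N))
P = -353/31 (P = (-648 + (-103 - 308))/93 = (-648 - 411)*(1/93) = -1059*1/93 = -353/31 ≈ -11.387)
(693 + 355)*P + d(-1, 26) = (693 + 355)*(-353/31) + √(-1 - 3*(-1)) = 1048*(-353/31) + √(-1 + 3) = -369944/31 + √2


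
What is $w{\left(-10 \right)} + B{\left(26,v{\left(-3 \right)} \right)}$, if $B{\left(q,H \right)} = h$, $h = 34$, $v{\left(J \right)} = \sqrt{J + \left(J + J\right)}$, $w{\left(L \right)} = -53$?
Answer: $-19$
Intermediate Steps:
$v{\left(J \right)} = \sqrt{3} \sqrt{J}$ ($v{\left(J \right)} = \sqrt{J + 2 J} = \sqrt{3 J} = \sqrt{3} \sqrt{J}$)
$B{\left(q,H \right)} = 34$
$w{\left(-10 \right)} + B{\left(26,v{\left(-3 \right)} \right)} = -53 + 34 = -19$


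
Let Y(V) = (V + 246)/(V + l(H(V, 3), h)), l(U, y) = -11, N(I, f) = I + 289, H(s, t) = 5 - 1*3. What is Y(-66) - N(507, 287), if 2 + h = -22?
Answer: -61472/77 ≈ -798.34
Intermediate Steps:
H(s, t) = 2 (H(s, t) = 5 - 3 = 2)
h = -24 (h = -2 - 22 = -24)
N(I, f) = 289 + I
Y(V) = (246 + V)/(-11 + V) (Y(V) = (V + 246)/(V - 11) = (246 + V)/(-11 + V))
Y(-66) - N(507, 287) = (246 - 66)/(-11 - 66) - (289 + 507) = 180/(-77) - 1*796 = -1/77*180 - 796 = -180/77 - 796 = -61472/77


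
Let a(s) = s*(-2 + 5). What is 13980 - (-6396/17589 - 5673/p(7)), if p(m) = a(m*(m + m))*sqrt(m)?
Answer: 153784/11 + 1891*sqrt(7)/686 ≈ 13988.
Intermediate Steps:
a(s) = 3*s (a(s) = s*3 = 3*s)
p(m) = 6*m**(5/2) (p(m) = (3*(m*(m + m)))*sqrt(m) = (3*(m*(2*m)))*sqrt(m) = (3*(2*m**2))*sqrt(m) = (6*m**2)*sqrt(m) = 6*m**(5/2))
13980 - (-6396/17589 - 5673/p(7)) = 13980 - (-6396/17589 - 5673*sqrt(7)/2058) = 13980 - (-6396*1/17589 - 5673*sqrt(7)/2058) = 13980 - (-4/11 - 5673*sqrt(7)/2058) = 13980 - (-4/11 - 1891*sqrt(7)/686) = 13980 + (4/11 + 1891*sqrt(7)/686) = 153784/11 + 1891*sqrt(7)/686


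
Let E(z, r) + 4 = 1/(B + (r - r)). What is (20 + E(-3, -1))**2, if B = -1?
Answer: 225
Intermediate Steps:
E(z, r) = -5 (E(z, r) = -4 + 1/(-1 + (r - r)) = -4 + 1/(-1 + 0) = -4 + 1/(-1) = -4 - 1 = -5)
(20 + E(-3, -1))**2 = (20 - 5)**2 = 15**2 = 225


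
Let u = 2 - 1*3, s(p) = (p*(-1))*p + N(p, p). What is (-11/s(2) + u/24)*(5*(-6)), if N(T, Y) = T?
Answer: -655/4 ≈ -163.75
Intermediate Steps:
s(p) = p - p² (s(p) = (p*(-1))*p + p = (-p)*p + p = -p² + p = p - p²)
u = -1 (u = 2 - 3 = -1)
(-11/s(2) + u/24)*(5*(-6)) = (-11*1/(2*(1 - 1*2)) - 1/24)*(5*(-6)) = (-11*1/(2*(1 - 2)) - 1*1/24)*(-30) = (-11/(2*(-1)) - 1/24)*(-30) = (-11/(-2) - 1/24)*(-30) = (-11*(-½) - 1/24)*(-30) = (11/2 - 1/24)*(-30) = (131/24)*(-30) = -655/4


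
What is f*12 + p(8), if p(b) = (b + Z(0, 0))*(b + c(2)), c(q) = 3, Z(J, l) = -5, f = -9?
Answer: -75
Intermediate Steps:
p(b) = (-5 + b)*(3 + b) (p(b) = (b - 5)*(b + 3) = (-5 + b)*(3 + b))
f*12 + p(8) = -9*12 + (-15 + 8**2 - 2*8) = -108 + (-15 + 64 - 16) = -108 + 33 = -75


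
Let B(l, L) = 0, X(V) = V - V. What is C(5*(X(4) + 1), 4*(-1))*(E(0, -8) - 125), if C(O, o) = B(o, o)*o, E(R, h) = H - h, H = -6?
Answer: 0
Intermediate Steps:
E(R, h) = -6 - h
X(V) = 0
C(O, o) = 0 (C(O, o) = 0*o = 0)
C(5*(X(4) + 1), 4*(-1))*(E(0, -8) - 125) = 0*((-6 - 1*(-8)) - 125) = 0*((-6 + 8) - 125) = 0*(2 - 125) = 0*(-123) = 0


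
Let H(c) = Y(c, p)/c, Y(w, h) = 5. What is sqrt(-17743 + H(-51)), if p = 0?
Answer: I*sqrt(46149798)/51 ≈ 133.2*I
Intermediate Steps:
H(c) = 5/c
sqrt(-17743 + H(-51)) = sqrt(-17743 + 5/(-51)) = sqrt(-17743 + 5*(-1/51)) = sqrt(-17743 - 5/51) = sqrt(-904898/51) = I*sqrt(46149798)/51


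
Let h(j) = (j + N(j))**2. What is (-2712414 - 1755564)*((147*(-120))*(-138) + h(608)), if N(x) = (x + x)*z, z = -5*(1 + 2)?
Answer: -1399914659113632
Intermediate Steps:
z = -15 (z = -5*3 = -15)
N(x) = -30*x (N(x) = (x + x)*(-15) = (2*x)*(-15) = -30*x)
h(j) = 841*j**2 (h(j) = (j - 30*j)**2 = (-29*j)**2 = 841*j**2)
(-2712414 - 1755564)*((147*(-120))*(-138) + h(608)) = (-2712414 - 1755564)*((147*(-120))*(-138) + 841*608**2) = -4467978*(-17640*(-138) + 841*369664) = -4467978*(2434320 + 310887424) = -4467978*313321744 = -1399914659113632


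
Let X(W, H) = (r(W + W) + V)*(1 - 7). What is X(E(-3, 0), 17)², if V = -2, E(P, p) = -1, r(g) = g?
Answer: 576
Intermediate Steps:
X(W, H) = 12 - 12*W (X(W, H) = ((W + W) - 2)*(1 - 7) = (2*W - 2)*(-6) = (-2 + 2*W)*(-6) = 12 - 12*W)
X(E(-3, 0), 17)² = (12 - 12*(-1))² = (12 + 12)² = 24² = 576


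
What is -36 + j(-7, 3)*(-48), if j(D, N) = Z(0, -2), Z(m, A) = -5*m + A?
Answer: 60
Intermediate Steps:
Z(m, A) = A - 5*m
j(D, N) = -2 (j(D, N) = -2 - 5*0 = -2 + 0 = -2)
-36 + j(-7, 3)*(-48) = -36 - 2*(-48) = -36 + 96 = 60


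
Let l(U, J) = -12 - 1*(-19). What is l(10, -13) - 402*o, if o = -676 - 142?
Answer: 328843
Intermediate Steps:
o = -818
l(U, J) = 7 (l(U, J) = -12 + 19 = 7)
l(10, -13) - 402*o = 7 - 402*(-818) = 7 + 328836 = 328843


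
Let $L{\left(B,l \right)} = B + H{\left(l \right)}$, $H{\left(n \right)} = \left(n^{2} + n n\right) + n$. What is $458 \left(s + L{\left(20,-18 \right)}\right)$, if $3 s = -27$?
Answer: $293578$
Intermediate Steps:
$H{\left(n \right)} = n + 2 n^{2}$ ($H{\left(n \right)} = \left(n^{2} + n^{2}\right) + n = 2 n^{2} + n = n + 2 n^{2}$)
$L{\left(B,l \right)} = B + l \left(1 + 2 l\right)$
$s = -9$ ($s = \frac{1}{3} \left(-27\right) = -9$)
$458 \left(s + L{\left(20,-18 \right)}\right) = 458 \left(-9 - \left(-20 + 18 \left(1 + 2 \left(-18\right)\right)\right)\right) = 458 \left(-9 - \left(-20 + 18 \left(1 - 36\right)\right)\right) = 458 \left(-9 + \left(20 - -630\right)\right) = 458 \left(-9 + \left(20 + 630\right)\right) = 458 \left(-9 + 650\right) = 458 \cdot 641 = 293578$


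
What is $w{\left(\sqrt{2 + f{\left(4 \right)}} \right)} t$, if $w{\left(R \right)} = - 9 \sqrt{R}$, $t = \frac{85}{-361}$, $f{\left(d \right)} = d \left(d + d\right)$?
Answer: $\frac{765 \sqrt[4]{34}}{361} \approx 5.1171$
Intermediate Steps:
$f{\left(d \right)} = 2 d^{2}$ ($f{\left(d \right)} = d 2 d = 2 d^{2}$)
$t = - \frac{85}{361}$ ($t = 85 \left(- \frac{1}{361}\right) = - \frac{85}{361} \approx -0.23546$)
$w{\left(\sqrt{2 + f{\left(4 \right)}} \right)} t = - 9 \sqrt{\sqrt{2 + 2 \cdot 4^{2}}} \left(- \frac{85}{361}\right) = - 9 \sqrt{\sqrt{2 + 2 \cdot 16}} \left(- \frac{85}{361}\right) = - 9 \sqrt{\sqrt{2 + 32}} \left(- \frac{85}{361}\right) = - 9 \sqrt{\sqrt{34}} \left(- \frac{85}{361}\right) = - 9 \sqrt[4]{34} \left(- \frac{85}{361}\right) = \frac{765 \sqrt[4]{34}}{361}$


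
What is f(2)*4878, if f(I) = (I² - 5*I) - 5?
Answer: -53658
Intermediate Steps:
f(I) = -5 + I² - 5*I
f(2)*4878 = (-5 + 2² - 5*2)*4878 = (-5 + 4 - 10)*4878 = -11*4878 = -53658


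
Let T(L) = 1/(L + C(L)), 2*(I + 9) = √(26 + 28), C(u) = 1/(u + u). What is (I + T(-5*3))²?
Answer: 38931669/406802 - 12267*√6/451 ≈ 29.077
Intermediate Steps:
C(u) = 1/(2*u)
I = -9 + 3*√6/2 (I = -9 + √(26 + 28)/2 = -9 + √54/2 = -9 + (3*√6)/2 = -9 + 3*√6/2 ≈ -5.3258)
T(L) = 1/(L + 1/(2*L))
(I + T(-5*3))² = ((-9 + 3*√6/2) + 2*(-5*3)/(1 + 2*(-5*3)²))² = ((-9 + 3*√6/2) + 2*(-15)/(1 + 2*(-15)²))² = ((-9 + 3*√6/2) + 2*(-15)/(1 + 2*225))² = ((-9 + 3*√6/2) + 2*(-15)/(1 + 450))² = ((-9 + 3*√6/2) + 2*(-15)/451)² = ((-9 + 3*√6/2) + 2*(-15)*(1/451))² = ((-9 + 3*√6/2) - 30/451)² = (-4089/451 + 3*√6/2)²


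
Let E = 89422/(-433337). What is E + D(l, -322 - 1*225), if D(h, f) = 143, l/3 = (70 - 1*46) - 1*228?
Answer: 61877769/433337 ≈ 142.79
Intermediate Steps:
l = -612 (l = 3*((70 - 1*46) - 1*228) = 3*((70 - 46) - 228) = 3*(24 - 228) = 3*(-204) = -612)
E = -89422/433337 (E = 89422*(-1/433337) = -89422/433337 ≈ -0.20636)
E + D(l, -322 - 1*225) = -89422/433337 + 143 = 61877769/433337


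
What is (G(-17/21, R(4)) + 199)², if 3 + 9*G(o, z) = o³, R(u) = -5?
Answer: 274026804600025/6947055801 ≈ 39445.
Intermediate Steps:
G(o, z) = -⅓ + o³/9
(G(-17/21, R(4)) + 199)² = ((-⅓ + (-17/21)³/9) + 199)² = ((-⅓ + (⅑)*(-4913/9261)) + 199)² = ((-⅓ - 4913/83349) + 199)² = (-32696/83349 + 199)² = (16553755/83349)² = 274026804600025/6947055801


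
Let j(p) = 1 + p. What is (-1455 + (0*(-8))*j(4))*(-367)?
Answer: 533985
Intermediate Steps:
(-1455 + (0*(-8))*j(4))*(-367) = (-1455 + (0*(-8))*(1 + 4))*(-367) = (-1455 + 0*5)*(-367) = (-1455 + 0)*(-367) = -1455*(-367) = 533985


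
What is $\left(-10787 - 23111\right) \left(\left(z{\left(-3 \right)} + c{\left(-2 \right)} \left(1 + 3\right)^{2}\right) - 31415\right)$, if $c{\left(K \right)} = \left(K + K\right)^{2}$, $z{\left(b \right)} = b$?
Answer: $1056329476$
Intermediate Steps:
$c{\left(K \right)} = 4 K^{2}$ ($c{\left(K \right)} = \left(2 K\right)^{2} = 4 K^{2}$)
$\left(-10787 - 23111\right) \left(\left(z{\left(-3 \right)} + c{\left(-2 \right)} \left(1 + 3\right)^{2}\right) - 31415\right) = \left(-10787 - 23111\right) \left(\left(-3 + 4 \left(-2\right)^{2} \left(1 + 3\right)^{2}\right) - 31415\right) = - 33898 \left(\left(-3 + 4 \cdot 4 \cdot 4^{2}\right) - 31415\right) = - 33898 \left(\left(-3 + 16 \cdot 16\right) - 31415\right) = - 33898 \left(\left(-3 + 256\right) - 31415\right) = - 33898 \left(253 - 31415\right) = \left(-33898\right) \left(-31162\right) = 1056329476$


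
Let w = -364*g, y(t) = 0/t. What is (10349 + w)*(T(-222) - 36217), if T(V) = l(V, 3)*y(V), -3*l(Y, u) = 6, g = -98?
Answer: -1666742557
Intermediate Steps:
l(Y, u) = -2 (l(Y, u) = -⅓*6 = -2)
y(t) = 0
w = 35672 (w = -364*(-98) = 35672)
T(V) = 0 (T(V) = -2*0 = 0)
(10349 + w)*(T(-222) - 36217) = (10349 + 35672)*(0 - 36217) = 46021*(-36217) = -1666742557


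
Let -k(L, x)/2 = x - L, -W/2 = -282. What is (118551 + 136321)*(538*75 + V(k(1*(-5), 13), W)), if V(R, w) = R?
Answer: 10274909808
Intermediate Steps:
W = 564 (W = -2*(-282) = 564)
k(L, x) = -2*x + 2*L (k(L, x) = -2*(x - L) = -2*x + 2*L)
(118551 + 136321)*(538*75 + V(k(1*(-5), 13), W)) = (118551 + 136321)*(538*75 + (-2*13 + 2*(1*(-5)))) = 254872*(40350 + (-26 + 2*(-5))) = 254872*(40350 + (-26 - 10)) = 254872*(40350 - 36) = 254872*40314 = 10274909808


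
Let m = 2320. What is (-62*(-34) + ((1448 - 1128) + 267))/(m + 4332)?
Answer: 2695/6652 ≈ 0.40514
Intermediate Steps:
(-62*(-34) + ((1448 - 1128) + 267))/(m + 4332) = (-62*(-34) + ((1448 - 1128) + 267))/(2320 + 4332) = (2108 + (320 + 267))/6652 = (2108 + 587)*(1/6652) = 2695*(1/6652) = 2695/6652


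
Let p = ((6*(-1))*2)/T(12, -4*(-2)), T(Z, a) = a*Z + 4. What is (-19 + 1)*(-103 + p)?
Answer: 46404/25 ≈ 1856.2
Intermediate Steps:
T(Z, a) = 4 + Z*a (T(Z, a) = Z*a + 4 = 4 + Z*a)
p = -3/25 (p = ((6*(-1))*2)/(4 + 12*(-4*(-2))) = (-6*2)/(4 + 12*8) = -12/(4 + 96) = -12/100 = -12*1/100 = -3/25 ≈ -0.12000)
(-19 + 1)*(-103 + p) = (-19 + 1)*(-103 - 3/25) = -18*(-2578/25) = 46404/25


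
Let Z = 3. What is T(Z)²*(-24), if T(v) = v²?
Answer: -1944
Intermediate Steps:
T(Z)²*(-24) = (3²)²*(-24) = 9²*(-24) = 81*(-24) = -1944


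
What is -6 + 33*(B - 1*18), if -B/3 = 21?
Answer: -2679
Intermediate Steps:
B = -63 (B = -3*21 = -63)
-6 + 33*(B - 1*18) = -6 + 33*(-63 - 1*18) = -6 + 33*(-63 - 18) = -6 + 33*(-81) = -6 - 2673 = -2679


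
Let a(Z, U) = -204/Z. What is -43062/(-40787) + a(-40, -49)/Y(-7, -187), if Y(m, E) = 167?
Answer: 73993677/68114290 ≈ 1.0863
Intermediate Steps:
-43062/(-40787) + a(-40, -49)/Y(-7, -187) = -43062/(-40787) - 204/(-40)/167 = -43062*(-1/40787) - 204*(-1/40)*(1/167) = 43062/40787 + (51/10)*(1/167) = 43062/40787 + 51/1670 = 73993677/68114290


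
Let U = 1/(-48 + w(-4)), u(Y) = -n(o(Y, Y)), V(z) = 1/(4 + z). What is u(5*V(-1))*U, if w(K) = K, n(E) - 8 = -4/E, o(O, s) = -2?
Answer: 5/26 ≈ 0.19231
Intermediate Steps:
n(E) = 8 - 4/E
u(Y) = -10 (u(Y) = -(8 - 4/(-2)) = -(8 - 4*(-½)) = -(8 + 2) = -1*10 = -10)
U = -1/52 (U = 1/(-48 - 4) = 1/(-52) = -1/52 ≈ -0.019231)
u(5*V(-1))*U = -10*(-1/52) = 5/26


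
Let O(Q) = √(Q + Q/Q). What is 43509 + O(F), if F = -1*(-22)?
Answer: 43509 + √23 ≈ 43514.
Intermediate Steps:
F = 22
O(Q) = √(1 + Q) (O(Q) = √(Q + 1) = √(1 + Q))
43509 + O(F) = 43509 + √(1 + 22) = 43509 + √23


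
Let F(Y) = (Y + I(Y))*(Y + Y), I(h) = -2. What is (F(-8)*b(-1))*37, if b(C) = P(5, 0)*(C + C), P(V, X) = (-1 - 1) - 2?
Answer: 47360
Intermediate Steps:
P(V, X) = -4 (P(V, X) = -2 - 2 = -4)
F(Y) = 2*Y*(-2 + Y) (F(Y) = (Y - 2)*(Y + Y) = (-2 + Y)*(2*Y) = 2*Y*(-2 + Y))
b(C) = -8*C (b(C) = -4*(C + C) = -8*C)
(F(-8)*b(-1))*37 = ((2*(-8)*(-2 - 8))*(-8*(-1)))*37 = ((2*(-8)*(-10))*8)*37 = (160*8)*37 = 1280*37 = 47360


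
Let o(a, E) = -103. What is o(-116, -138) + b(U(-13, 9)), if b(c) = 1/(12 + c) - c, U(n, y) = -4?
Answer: -791/8 ≈ -98.875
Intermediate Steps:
o(-116, -138) + b(U(-13, 9)) = -103 + (1 - 1*(-4)**2 - 12*(-4))/(12 - 4) = -103 + (1 - 1*16 + 48)/8 = -103 + (1 - 16 + 48)/8 = -103 + (1/8)*33 = -103 + 33/8 = -791/8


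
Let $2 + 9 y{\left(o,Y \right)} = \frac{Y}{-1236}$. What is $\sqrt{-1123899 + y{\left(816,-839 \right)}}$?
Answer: $\frac{i \sqrt{3863196519681}}{1854} \approx 1060.1 i$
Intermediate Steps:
$y{\left(o,Y \right)} = - \frac{2}{9} - \frac{Y}{11124}$ ($y{\left(o,Y \right)} = - \frac{2}{9} + \frac{Y \frac{1}{-1236}}{9} = - \frac{2}{9} + \frac{Y \left(- \frac{1}{1236}\right)}{9} = - \frac{2}{9} + \frac{\left(- \frac{1}{1236}\right) Y}{9} = - \frac{2}{9} - \frac{Y}{11124}$)
$\sqrt{-1123899 + y{\left(816,-839 \right)}} = \sqrt{-1123899 - \frac{1633}{11124}} = \sqrt{- \frac{12502254109}{11124}} = \frac{i \sqrt{3863196519681}}{1854}$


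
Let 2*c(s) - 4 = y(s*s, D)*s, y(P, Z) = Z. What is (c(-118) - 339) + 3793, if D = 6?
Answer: 3102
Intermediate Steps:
c(s) = 2 + 3*s (c(s) = 2 + (6*s)/2 = 2 + 3*s)
(c(-118) - 339) + 3793 = ((2 + 3*(-118)) - 339) + 3793 = ((2 - 354) - 339) + 3793 = (-352 - 339) + 3793 = -691 + 3793 = 3102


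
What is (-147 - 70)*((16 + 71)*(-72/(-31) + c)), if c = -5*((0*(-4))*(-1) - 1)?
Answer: -138243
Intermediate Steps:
c = 5 (c = -5*(0*(-1) - 1) = -5*(0 - 1) = -5*(-1) = 5)
(-147 - 70)*((16 + 71)*(-72/(-31) + c)) = (-147 - 70)*((16 + 71)*(-72/(-31) + 5)) = -18879*(-72*(-1/31) + 5) = -18879*(72/31 + 5) = -18879*227/31 = -217*19749/31 = -138243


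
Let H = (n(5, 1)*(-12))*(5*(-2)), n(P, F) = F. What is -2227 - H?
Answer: -2347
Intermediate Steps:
H = 120 (H = (1*(-12))*(5*(-2)) = -12*(-10) = 120)
-2227 - H = -2227 - 1*120 = -2227 - 120 = -2347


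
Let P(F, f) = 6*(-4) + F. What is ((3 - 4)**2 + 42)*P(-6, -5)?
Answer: -1290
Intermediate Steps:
P(F, f) = -24 + F
((3 - 4)**2 + 42)*P(-6, -5) = ((3 - 4)**2 + 42)*(-24 - 6) = ((-1)**2 + 42)*(-30) = (1 + 42)*(-30) = 43*(-30) = -1290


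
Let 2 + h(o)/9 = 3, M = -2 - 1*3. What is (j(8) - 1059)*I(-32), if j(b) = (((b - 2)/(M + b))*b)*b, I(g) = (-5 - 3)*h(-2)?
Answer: 67032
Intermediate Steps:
M = -5 (M = -2 - 3 = -5)
h(o) = 9 (h(o) = -18 + 9*3 = -18 + 27 = 9)
I(g) = -72 (I(g) = (-5 - 3)*9 = -8*9 = -72)
j(b) = b²*(-2 + b)/(-5 + b) (j(b) = (((b - 2)/(-5 + b))*b)*b = (((-2 + b)/(-5 + b))*b)*b = (b*(-2 + b)/(-5 + b))*b = b²*(-2 + b)/(-5 + b))
(j(8) - 1059)*I(-32) = (8²*(-2 + 8)/(-5 + 8) - 1059)*(-72) = (64*6/3 - 1059)*(-72) = (64*(⅓)*6 - 1059)*(-72) = (128 - 1059)*(-72) = -931*(-72) = 67032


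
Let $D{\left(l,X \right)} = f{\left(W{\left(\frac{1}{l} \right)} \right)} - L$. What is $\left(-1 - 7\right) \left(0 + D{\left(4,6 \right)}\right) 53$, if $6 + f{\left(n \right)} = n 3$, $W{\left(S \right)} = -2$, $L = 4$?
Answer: $6784$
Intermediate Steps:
$f{\left(n \right)} = -6 + 3 n$ ($f{\left(n \right)} = -6 + n 3 = -6 + 3 n$)
$D{\left(l,X \right)} = -16$ ($D{\left(l,X \right)} = \left(-6 + 3 \left(-2\right)\right) - 4 = \left(-6 - 6\right) - 4 = -12 - 4 = -16$)
$\left(-1 - 7\right) \left(0 + D{\left(4,6 \right)}\right) 53 = \left(-1 - 7\right) \left(0 - 16\right) 53 = \left(-8\right) \left(-16\right) 53 = 128 \cdot 53 = 6784$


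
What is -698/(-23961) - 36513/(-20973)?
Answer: 296509049/167511351 ≈ 1.7701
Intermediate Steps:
-698/(-23961) - 36513/(-20973) = -698*(-1/23961) - 36513*(-1/20973) = 698/23961 + 12171/6991 = 296509049/167511351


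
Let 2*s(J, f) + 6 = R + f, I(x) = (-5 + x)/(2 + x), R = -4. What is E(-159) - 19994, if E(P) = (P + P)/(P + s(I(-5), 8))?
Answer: -1599361/80 ≈ -19992.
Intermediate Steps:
I(x) = (-5 + x)/(2 + x)
s(J, f) = -5 + f/2 (s(J, f) = -3 + (-4 + f)/2 = -3 + (-2 + f/2) = -5 + f/2)
E(P) = 2*P/(-1 + P) (E(P) = (P + P)/(P + (-5 + (½)*8)) = (2*P)/(P + (-5 + 4)) = (2*P)/(P - 1) = (2*P)/(-1 + P) = 2*P/(-1 + P))
E(-159) - 19994 = 2*(-159)/(-1 - 159) - 19994 = 2*(-159)/(-160) - 19994 = 2*(-159)*(-1/160) - 19994 = 159/80 - 19994 = -1599361/80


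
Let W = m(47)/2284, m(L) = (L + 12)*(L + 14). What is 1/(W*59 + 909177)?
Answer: 2284/2076772609 ≈ 1.0998e-6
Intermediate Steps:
m(L) = (12 + L)*(14 + L)
W = 3599/2284 (W = (168 + 47² + 26*47)/2284 = (168 + 2209 + 1222)*(1/2284) = 3599*(1/2284) = 3599/2284 ≈ 1.5757)
1/(W*59 + 909177) = 1/((3599/2284)*59 + 909177) = 1/(212341/2284 + 909177) = 1/(2076772609/2284) = 2284/2076772609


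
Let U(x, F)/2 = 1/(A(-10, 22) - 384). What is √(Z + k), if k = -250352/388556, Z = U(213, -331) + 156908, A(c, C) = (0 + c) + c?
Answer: √60413401000429840902/19622078 ≈ 396.12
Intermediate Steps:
A(c, C) = 2*c (A(c, C) = c + c = 2*c)
U(x, F) = -1/202 (U(x, F) = 2/(2*(-10) - 384) = 2/(-20 - 384) = 2/(-404) = 2*(-1/404) = -1/202)
Z = 31695415/202 (Z = -1/202 + 156908 = 31695415/202 ≈ 1.5691e+5)
k = -62588/97139 (k = -250352*1/388556 = -62588/97139 ≈ -0.64431)
√(Z + k) = √(31695415/202 - 62588/97139) = √(3078848274909/19622078) = √60413401000429840902/19622078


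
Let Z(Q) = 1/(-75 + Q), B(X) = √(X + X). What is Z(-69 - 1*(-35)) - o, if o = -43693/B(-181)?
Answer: -1/109 - 43693*I*√362/362 ≈ -0.0091743 - 2296.5*I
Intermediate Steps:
B(X) = √2*√X (B(X) = √(2*X) = √2*√X)
o = 43693*I*√362/362 (o = -43693*(-I*√362/362) = -(-43693)*I*√362/362 = 43693*I*√362/362 ≈ 2296.5*I)
Z(-69 - 1*(-35)) - o = 1/(-75 + (-69 - 1*(-35))) - 43693*I*√362/362 = 1/(-75 + (-69 + 35)) - 43693*I*√362/362 = 1/(-75 - 34) - 43693*I*√362/362 = 1/(-109) - 43693*I*√362/362 = -1/109 - 43693*I*√362/362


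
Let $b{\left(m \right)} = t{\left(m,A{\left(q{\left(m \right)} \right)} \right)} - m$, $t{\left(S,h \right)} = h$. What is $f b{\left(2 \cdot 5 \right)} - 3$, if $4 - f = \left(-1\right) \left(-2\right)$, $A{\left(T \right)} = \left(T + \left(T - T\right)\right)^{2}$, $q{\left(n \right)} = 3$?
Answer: $-5$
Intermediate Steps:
$A{\left(T \right)} = T^{2}$ ($A{\left(T \right)} = \left(T + 0\right)^{2} = T^{2}$)
$f = 2$ ($f = 4 - \left(-1\right) \left(-2\right) = 4 - 2 = 2$)
$b{\left(m \right)} = 9 - m$ ($b{\left(m \right)} = 3^{2} - m = 9 - m$)
$f b{\left(2 \cdot 5 \right)} - 3 = 2 \left(9 - 2 \cdot 5\right) - 3 = 2 \left(9 - 10\right) - 3 = 2 \left(-1\right) - 3 = -2 - 3 = -5$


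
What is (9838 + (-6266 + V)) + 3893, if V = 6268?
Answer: 13733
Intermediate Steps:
(9838 + (-6266 + V)) + 3893 = (9838 + (-6266 + 6268)) + 3893 = (9838 + 2) + 3893 = 9840 + 3893 = 13733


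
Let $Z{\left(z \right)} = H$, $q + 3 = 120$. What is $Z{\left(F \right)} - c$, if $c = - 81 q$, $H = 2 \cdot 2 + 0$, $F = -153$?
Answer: $9481$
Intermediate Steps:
$q = 117$ ($q = -3 + 120 = 117$)
$H = 4$ ($H = 4 + 0 = 4$)
$c = -9477$ ($c = \left(-81\right) 117 = -9477$)
$Z{\left(z \right)} = 4$
$Z{\left(F \right)} - c = 4 - -9477 = 4 + 9477 = 9481$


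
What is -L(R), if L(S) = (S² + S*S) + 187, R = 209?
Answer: -87549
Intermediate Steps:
L(S) = 187 + 2*S² (L(S) = (S² + S²) + 187 = 2*S² + 187 = 187 + 2*S²)
-L(R) = -(187 + 2*209²) = -(187 + 2*43681) = -(187 + 87362) = -1*87549 = -87549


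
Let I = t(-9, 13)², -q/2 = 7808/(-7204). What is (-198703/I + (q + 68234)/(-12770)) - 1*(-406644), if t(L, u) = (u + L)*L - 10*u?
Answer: 128852174177822021/316877053060 ≈ 4.0663e+5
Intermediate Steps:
q = 3904/1801 (q = -15616/(-7204) = -15616*(-1)/7204 = -2*(-1952/1801) = 3904/1801 ≈ 2.1677)
t(L, u) = -10*u + L*(L + u) (t(L, u) = (L + u)*L - 10*u = L*(L + u) - 10*u = -10*u + L*(L + u))
I = 27556 (I = ((-9)² - 10*13 - 9*13)² = (81 - 130 - 117)² = (-166)² = 27556)
(-198703/I + (q + 68234)/(-12770)) - 1*(-406644) = (-198703/27556 + (3904/1801 + 68234)/(-12770)) - 1*(-406644) = (-198703*1/27556 + (122893338/1801)*(-1/12770)) + 406644 = (-198703/27556 - 61446669/11499385) + 406644 = -3978186708619/316877053060 + 406644 = 128852174177822021/316877053060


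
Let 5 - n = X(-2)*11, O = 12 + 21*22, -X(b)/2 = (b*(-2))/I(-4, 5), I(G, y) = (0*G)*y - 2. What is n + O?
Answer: 435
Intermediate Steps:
I(G, y) = -2 (I(G, y) = 0*y - 2 = 0 - 2 = -2)
X(b) = -2*b (X(b) = -2*b*(-2)/(-2) = -2*(-2*b)*(-1)/2 = -2*b)
O = 474 (O = 12 + 462 = 474)
n = -39 (n = 5 - (-2*(-2))*11 = 5 - 4*11 = 5 - 1*44 = 5 - 44 = -39)
n + O = -39 + 474 = 435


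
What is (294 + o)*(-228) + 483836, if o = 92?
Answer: 395828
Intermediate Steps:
(294 + o)*(-228) + 483836 = (294 + 92)*(-228) + 483836 = 386*(-228) + 483836 = -88008 + 483836 = 395828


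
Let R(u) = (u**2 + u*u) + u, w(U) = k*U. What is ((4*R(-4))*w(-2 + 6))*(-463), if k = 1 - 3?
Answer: 414848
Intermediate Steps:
k = -2
w(U) = -2*U
R(u) = u + 2*u**2 (R(u) = (u**2 + u**2) + u = 2*u**2 + u = u + 2*u**2)
((4*R(-4))*w(-2 + 6))*(-463) = ((4*(-4*(1 + 2*(-4))))*(-2*(-2 + 6)))*(-463) = ((4*(-4*(1 - 8)))*(-2*4))*(-463) = ((4*(-4*(-7)))*(-8))*(-463) = ((4*28)*(-8))*(-463) = (112*(-8))*(-463) = -896*(-463) = 414848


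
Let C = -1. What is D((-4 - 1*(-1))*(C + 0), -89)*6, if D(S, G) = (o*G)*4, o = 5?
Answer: -10680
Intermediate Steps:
D(S, G) = 20*G (D(S, G) = (5*G)*4 = 20*G)
D((-4 - 1*(-1))*(C + 0), -89)*6 = (20*(-89))*6 = -1780*6 = -10680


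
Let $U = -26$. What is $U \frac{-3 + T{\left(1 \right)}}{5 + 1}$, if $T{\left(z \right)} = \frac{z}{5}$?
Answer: $\frac{182}{15} \approx 12.133$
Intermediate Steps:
$T{\left(z \right)} = \frac{z}{5}$ ($T{\left(z \right)} = z \frac{1}{5} = \frac{z}{5}$)
$U \frac{-3 + T{\left(1 \right)}}{5 + 1} = - 26 \frac{-3 + \frac{1}{5} \cdot 1}{5 + 1} = - 26 \frac{-3 + \frac{1}{5}}{6} = - 26 \left(\left(- \frac{14}{5}\right) \frac{1}{6}\right) = \left(-26\right) \left(- \frac{7}{15}\right) = \frac{182}{15}$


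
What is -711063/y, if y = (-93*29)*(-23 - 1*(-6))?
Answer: -237021/15283 ≈ -15.509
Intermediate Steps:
y = 45849 (y = -2697*(-23 + 6) = -2697*(-17) = 45849)
-711063/y = -711063/45849 = -711063*1/45849 = -237021/15283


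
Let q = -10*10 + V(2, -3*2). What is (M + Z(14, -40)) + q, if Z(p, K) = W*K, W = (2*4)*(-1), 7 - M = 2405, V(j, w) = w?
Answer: -2184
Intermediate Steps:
q = -106 (q = -10*10 - 3*2 = -100 - 6 = -106)
M = -2398 (M = 7 - 1*2405 = 7 - 2405 = -2398)
W = -8 (W = 8*(-1) = -8)
Z(p, K) = -8*K
(M + Z(14, -40)) + q = (-2398 - 8*(-40)) - 106 = (-2398 + 320) - 106 = -2078 - 106 = -2184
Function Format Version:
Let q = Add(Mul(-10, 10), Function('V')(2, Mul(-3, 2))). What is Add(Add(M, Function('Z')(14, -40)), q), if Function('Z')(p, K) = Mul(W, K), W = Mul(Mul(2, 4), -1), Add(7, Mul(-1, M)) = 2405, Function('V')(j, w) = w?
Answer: -2184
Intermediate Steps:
q = -106 (q = Add(Mul(-10, 10), Mul(-3, 2)) = Add(-100, -6) = -106)
M = -2398 (M = Add(7, Mul(-1, 2405)) = Add(7, -2405) = -2398)
W = -8 (W = Mul(8, -1) = -8)
Function('Z')(p, K) = Mul(-8, K)
Add(Add(M, Function('Z')(14, -40)), q) = Add(Add(-2398, Mul(-8, -40)), -106) = Add(Add(-2398, 320), -106) = Add(-2078, -106) = -2184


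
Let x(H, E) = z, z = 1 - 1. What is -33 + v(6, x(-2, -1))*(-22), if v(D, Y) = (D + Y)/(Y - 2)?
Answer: 33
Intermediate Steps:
z = 0
x(H, E) = 0
v(D, Y) = (D + Y)/(-2 + Y)
-33 + v(6, x(-2, -1))*(-22) = -33 + ((6 + 0)/(-2 + 0))*(-22) = -33 + (6/(-2))*(-22) = -33 - 1/2*6*(-22) = -33 - 3*(-22) = -33 + 66 = 33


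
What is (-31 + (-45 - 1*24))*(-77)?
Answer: 7700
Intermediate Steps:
(-31 + (-45 - 1*24))*(-77) = (-31 + (-45 - 24))*(-77) = (-31 - 69)*(-77) = -100*(-77) = 7700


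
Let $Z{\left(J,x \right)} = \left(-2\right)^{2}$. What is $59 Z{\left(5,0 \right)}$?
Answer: $236$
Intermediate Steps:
$Z{\left(J,x \right)} = 4$
$59 Z{\left(5,0 \right)} = 59 \cdot 4 = 236$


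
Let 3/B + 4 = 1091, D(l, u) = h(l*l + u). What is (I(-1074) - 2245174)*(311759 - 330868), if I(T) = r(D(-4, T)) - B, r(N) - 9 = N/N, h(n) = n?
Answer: 46635385915539/1087 ≈ 4.2903e+10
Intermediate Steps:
D(l, u) = u + l² (D(l, u) = l*l + u = l² + u = u + l²)
B = 3/1087 (B = 3/(-4 + 1091) = 3/1087 ≈ 0.0027599)
r(N) = 10 (r(N) = 9 + N/N = 9 + 1 = 10)
I(T) = 10867/1087 (I(T) = 10 - 1*3/1087 = 10 - 3/1087 = 10867/1087)
(I(-1074) - 2245174)*(311759 - 330868) = (10867/1087 - 2245174)*(311759 - 330868) = -2440493271/1087*(-19109) = 46635385915539/1087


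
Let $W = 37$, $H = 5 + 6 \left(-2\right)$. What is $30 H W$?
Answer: $-7770$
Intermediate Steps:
$H = -7$ ($H = 5 - 12 = -7$)
$30 H W = 30 \left(-7\right) 37 = \left(-210\right) 37 = -7770$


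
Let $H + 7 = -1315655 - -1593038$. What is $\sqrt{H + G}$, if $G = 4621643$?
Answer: $\sqrt{4899019} \approx 2213.4$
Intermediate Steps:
$H = 277376$ ($H = -7 - -277383 = -7 + \left(-1315655 + 1593038\right) = -7 + 277383 = 277376$)
$\sqrt{H + G} = \sqrt{277376 + 4621643} = \sqrt{4899019}$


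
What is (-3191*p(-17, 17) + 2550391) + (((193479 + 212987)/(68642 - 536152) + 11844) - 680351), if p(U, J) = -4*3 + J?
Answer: 436170030162/233755 ≈ 1.8659e+6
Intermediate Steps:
p(U, J) = -12 + J
(-3191*p(-17, 17) + 2550391) + (((193479 + 212987)/(68642 - 536152) + 11844) - 680351) = (-3191*(-12 + 17) + 2550391) + (((193479 + 212987)/(68642 - 536152) + 11844) - 680351) = (-3191*5 + 2550391) + ((406466/(-467510) + 11844) - 680351) = (-15955 + 2550391) + ((406466*(-1/467510) + 11844) - 680351) = 2534436 + ((-203233/233755 + 11844) - 680351) = 2534436 + (2768390987/233755 - 680351) = 2534436 - 156267057018/233755 = 436170030162/233755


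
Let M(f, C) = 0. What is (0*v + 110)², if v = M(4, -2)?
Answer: 12100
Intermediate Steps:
v = 0
(0*v + 110)² = (0*0 + 110)² = (0 + 110)² = 110² = 12100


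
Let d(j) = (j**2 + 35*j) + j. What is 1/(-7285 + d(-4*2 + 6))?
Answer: -1/7353 ≈ -0.00013600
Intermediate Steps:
d(j) = j**2 + 36*j
1/(-7285 + d(-4*2 + 6)) = 1/(-7285 + (-4*2 + 6)*(36 + (-4*2 + 6))) = 1/(-7285 + (-8 + 6)*(36 + (-8 + 6))) = 1/(-7285 - 2*(36 - 2)) = 1/(-7285 - 2*34) = 1/(-7285 - 68) = 1/(-7353) = -1/7353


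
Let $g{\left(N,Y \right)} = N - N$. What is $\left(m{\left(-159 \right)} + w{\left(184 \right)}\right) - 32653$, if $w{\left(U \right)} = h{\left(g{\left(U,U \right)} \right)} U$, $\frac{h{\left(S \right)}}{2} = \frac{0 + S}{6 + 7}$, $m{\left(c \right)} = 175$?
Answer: $-32478$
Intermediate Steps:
$g{\left(N,Y \right)} = 0$
$h{\left(S \right)} = \frac{2 S}{13}$ ($h{\left(S \right)} = 2 \frac{0 + S}{6 + 7} = 2 \frac{S}{13} = \frac{2 S}{13}$)
$w{\left(U \right)} = 0$ ($w{\left(U \right)} = \frac{2}{13} \cdot 0 U = 0 U = 0$)
$\left(m{\left(-159 \right)} + w{\left(184 \right)}\right) - 32653 = \left(175 + 0\right) - 32653 = 175 - 32653 = -32478$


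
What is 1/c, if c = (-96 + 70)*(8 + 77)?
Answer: -1/2210 ≈ -0.00045249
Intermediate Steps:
c = -2210 (c = -26*85 = -2210)
1/c = 1/(-2210) = -1/2210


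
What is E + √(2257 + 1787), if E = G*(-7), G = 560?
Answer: -3920 + 2*√1011 ≈ -3856.4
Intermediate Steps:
E = -3920 (E = 560*(-7) = -3920)
E + √(2257 + 1787) = -3920 + √(2257 + 1787) = -3920 + √4044 = -3920 + 2*√1011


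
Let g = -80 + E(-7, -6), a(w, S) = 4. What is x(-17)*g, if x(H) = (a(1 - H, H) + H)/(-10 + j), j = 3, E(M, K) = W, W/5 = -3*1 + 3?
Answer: -1040/7 ≈ -148.57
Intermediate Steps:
W = 0 (W = 5*(-3*1 + 3) = 5*(-3 + 3) = 5*0 = 0)
E(M, K) = 0
g = -80 (g = -80 + 0 = -80)
x(H) = -4/7 - H/7 (x(H) = (4 + H)/(-10 + 3) = (4 + H)/(-7) = (4 + H)*(-1/7) = -4/7 - H/7)
x(-17)*g = (-4/7 - 1/7*(-17))*(-80) = (-4/7 + 17/7)*(-80) = (13/7)*(-80) = -1040/7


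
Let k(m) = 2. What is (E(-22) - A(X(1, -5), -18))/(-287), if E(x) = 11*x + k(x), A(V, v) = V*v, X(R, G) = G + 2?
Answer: 42/41 ≈ 1.0244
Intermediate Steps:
X(R, G) = 2 + G
E(x) = 2 + 11*x (E(x) = 11*x + 2 = 2 + 11*x)
(E(-22) - A(X(1, -5), -18))/(-287) = ((2 + 11*(-22)) - (2 - 5)*(-18))/(-287) = ((2 - 242) - (-3)*(-18))*(-1/287) = (-240 - 1*54)*(-1/287) = (-240 - 54)*(-1/287) = -294*(-1/287) = 42/41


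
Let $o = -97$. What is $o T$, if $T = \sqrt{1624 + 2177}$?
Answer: $- 97 \sqrt{3801} \approx -5980.3$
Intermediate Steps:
$T = \sqrt{3801} \approx 61.652$
$o T = - 97 \sqrt{3801}$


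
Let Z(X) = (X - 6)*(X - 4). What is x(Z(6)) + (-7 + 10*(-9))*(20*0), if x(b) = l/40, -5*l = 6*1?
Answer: -3/100 ≈ -0.030000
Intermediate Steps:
Z(X) = (-6 + X)*(-4 + X)
l = -6/5 ≈ -1.2000
x(b) = -3/100 (x(b) = -6/5/40 = -6/5*1/40 = -3/100)
x(Z(6)) + (-7 + 10*(-9))*(20*0) = -3/100 + (-7 + 10*(-9))*(20*0) = -3/100 + (-7 - 90)*0 = -3/100 - 97*0 = -3/100 + 0 = -3/100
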